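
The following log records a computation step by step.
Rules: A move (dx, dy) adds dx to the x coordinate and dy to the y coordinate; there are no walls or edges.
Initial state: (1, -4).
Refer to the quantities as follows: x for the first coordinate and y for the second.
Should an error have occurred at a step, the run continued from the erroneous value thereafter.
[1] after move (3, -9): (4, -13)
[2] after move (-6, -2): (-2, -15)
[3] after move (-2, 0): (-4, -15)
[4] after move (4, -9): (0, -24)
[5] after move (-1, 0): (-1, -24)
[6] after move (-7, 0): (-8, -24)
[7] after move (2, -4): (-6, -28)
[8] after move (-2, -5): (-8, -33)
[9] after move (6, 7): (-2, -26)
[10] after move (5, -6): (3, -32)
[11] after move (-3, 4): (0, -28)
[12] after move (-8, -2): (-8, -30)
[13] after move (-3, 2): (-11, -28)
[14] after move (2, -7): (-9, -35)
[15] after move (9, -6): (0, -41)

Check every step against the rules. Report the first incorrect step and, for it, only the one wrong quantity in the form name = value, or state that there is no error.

Step 1: x = 1 + (3) = 4, y = -4 + (-9) = -13 — agrees with the log.
Step 2: x = 4 + (-6) = -2, y = -13 + (-2) = -15 — matches.
Step 3: x = -2 + (-2) = -4, y = -15 + (0) = -15 — in agreement.
Step 4: x = -4 + (4) = 0, y = -15 + (-9) = -24 — in agreement.
Step 5: x = 0 + (-1) = -1, y = -24 + (0) = -24 — in agreement.
Step 6: x = -1 + (-7) = -8, y = -24 + (0) = -24 — confirmed correct.
Step 7: x = -8 + (2) = -6, y = -24 + (-4) = -28 — exactly as logged.
Step 8: x = -6 + (-2) = -8, y = -28 + (-5) = -33 — consistent with the log.
Step 9: x = -8 + (6) = -2, y = -33 + (7) = -26 — agrees with the log.
Step 10: x = -2 + (5) = 3, y = -26 + (-6) = -32 — confirmed correct.
Step 11: x = 3 + (-3) = 0, y = -32 + (4) = -28 — in agreement.
Step 12: x = 0 + (-8) = -8, y = -28 + (-2) = -30 — no discrepancy.
Step 13: x = -8 + (-3) = -11, y = -30 + (2) = -28 — matches.
Step 14: x = -11 + (2) = -9, y = -28 + (-7) = -35 — confirmed correct.
Step 15: x = -9 + (9) = 0, y = -35 + (-6) = -41 — in agreement.
Each recorded entry agrees with the recomputation.

no error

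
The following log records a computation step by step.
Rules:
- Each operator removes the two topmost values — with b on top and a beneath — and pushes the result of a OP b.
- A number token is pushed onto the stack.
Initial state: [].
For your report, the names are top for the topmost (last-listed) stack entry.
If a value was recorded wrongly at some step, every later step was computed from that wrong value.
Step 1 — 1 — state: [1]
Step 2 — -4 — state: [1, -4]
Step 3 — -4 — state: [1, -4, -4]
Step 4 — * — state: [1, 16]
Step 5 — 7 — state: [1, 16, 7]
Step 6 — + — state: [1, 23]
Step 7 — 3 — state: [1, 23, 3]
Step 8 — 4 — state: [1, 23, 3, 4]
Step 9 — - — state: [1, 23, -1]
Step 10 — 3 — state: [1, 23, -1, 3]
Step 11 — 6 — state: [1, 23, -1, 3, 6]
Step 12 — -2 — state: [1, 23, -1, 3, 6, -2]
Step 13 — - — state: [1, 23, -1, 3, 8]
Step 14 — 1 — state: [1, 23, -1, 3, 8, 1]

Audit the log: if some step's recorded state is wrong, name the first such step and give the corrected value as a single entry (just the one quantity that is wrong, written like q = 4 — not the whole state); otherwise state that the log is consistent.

no error

Recomputing the run from the initial state:
step 1: [1]
step 2: [1, -4]
step 3: [1, -4, -4]
step 4: [1, 16]
step 5: [1, 16, 7]
step 6: [1, 23]
step 7: [1, 23, 3]
step 8: [1, 23, 3, 4]
step 9: [1, 23, -1]
step 10: [1, 23, -1, 3]
step 11: [1, 23, -1, 3, 6]
step 12: [1, 23, -1, 3, 6, -2]
step 13: [1, 23, -1, 3, 8]
step 14: [1, 23, -1, 3, 8, 1]
This matches the log at every step.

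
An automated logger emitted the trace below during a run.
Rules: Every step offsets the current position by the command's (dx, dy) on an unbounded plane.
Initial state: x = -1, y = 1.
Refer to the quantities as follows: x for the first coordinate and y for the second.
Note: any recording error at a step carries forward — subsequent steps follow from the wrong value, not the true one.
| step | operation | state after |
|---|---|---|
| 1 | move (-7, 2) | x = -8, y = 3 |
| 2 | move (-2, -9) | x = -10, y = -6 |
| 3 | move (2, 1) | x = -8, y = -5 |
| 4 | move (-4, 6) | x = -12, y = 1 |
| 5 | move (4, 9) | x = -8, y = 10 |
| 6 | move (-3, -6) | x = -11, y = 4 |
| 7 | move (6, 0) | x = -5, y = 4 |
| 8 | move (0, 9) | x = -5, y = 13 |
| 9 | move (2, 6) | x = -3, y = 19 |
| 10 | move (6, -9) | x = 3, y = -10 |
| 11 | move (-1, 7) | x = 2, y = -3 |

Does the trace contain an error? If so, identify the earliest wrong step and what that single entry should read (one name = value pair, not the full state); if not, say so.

step 10, y = 10

step 1: x = -1 + (-7) = -8, y = 1 + (2) = 3 -> same as recorded
step 2: x = -8 + (-2) = -10, y = 3 + (-9) = -6 -> consistent with the trace
step 3: x = -10 + (2) = -8, y = -6 + (1) = -5 -> in agreement
step 4: x = -8 + (-4) = -12, y = -5 + (6) = 1 -> consistent with the trace
step 5: x = -12 + (4) = -8, y = 1 + (9) = 10 -> checks out
step 6: x = -8 + (-3) = -11, y = 10 + (-6) = 4 -> no discrepancy
step 7: x = -11 + (6) = -5, y = 4 + (0) = 4 -> in agreement
step 8: x = -5 + (0) = -5, y = 4 + (9) = 13 -> verified
step 9: x = -5 + (2) = -3, y = 13 + (6) = 19 -> exactly as logged
step 10: x = -3 + (6) = 3, y = 19 + (-9) = 10 -> this is not what the trace shows
The audit stops at step 10: the recorded entry is wrong and should be y = 10.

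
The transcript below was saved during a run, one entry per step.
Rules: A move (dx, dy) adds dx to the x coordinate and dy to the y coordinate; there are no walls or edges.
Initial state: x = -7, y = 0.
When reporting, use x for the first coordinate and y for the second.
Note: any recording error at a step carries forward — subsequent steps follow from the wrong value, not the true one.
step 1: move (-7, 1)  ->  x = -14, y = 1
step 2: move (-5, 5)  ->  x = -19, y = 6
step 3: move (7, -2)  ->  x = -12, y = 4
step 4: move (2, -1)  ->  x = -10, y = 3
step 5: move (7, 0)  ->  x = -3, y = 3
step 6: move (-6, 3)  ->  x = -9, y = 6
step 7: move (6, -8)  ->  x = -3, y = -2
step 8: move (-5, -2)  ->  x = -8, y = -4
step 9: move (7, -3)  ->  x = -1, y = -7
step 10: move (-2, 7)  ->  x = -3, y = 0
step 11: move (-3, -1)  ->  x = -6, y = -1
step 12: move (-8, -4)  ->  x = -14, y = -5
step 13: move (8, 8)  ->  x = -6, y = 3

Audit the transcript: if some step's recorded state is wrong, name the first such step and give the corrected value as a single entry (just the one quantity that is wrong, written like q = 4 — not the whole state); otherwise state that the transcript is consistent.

Recomputing the run from the initial state:
step 1: x = -14, y = 1
step 2: x = -19, y = 6
step 3: x = -12, y = 4
step 4: x = -10, y = 3
step 5: x = -3, y = 3
step 6: x = -9, y = 6
step 7: x = -3, y = -2
step 8: x = -8, y = -4
step 9: x = -1, y = -7
step 10: x = -3, y = 0
step 11: x = -6, y = -1
step 12: x = -14, y = -5
step 13: x = -6, y = 3
This matches the transcript at every step.

no error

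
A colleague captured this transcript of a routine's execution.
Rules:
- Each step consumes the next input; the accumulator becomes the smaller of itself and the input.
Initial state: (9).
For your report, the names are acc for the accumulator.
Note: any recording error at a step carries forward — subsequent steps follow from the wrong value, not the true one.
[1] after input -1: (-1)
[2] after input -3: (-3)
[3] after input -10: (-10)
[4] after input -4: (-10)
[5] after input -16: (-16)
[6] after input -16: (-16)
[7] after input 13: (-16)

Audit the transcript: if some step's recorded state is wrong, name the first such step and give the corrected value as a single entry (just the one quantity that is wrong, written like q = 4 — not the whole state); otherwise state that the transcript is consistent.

no error

Step 1: acc = min(9, -1) = -1 — matches.
Step 2: acc = min(-1, -3) = -3 — agrees with the transcript.
Step 3: acc = min(-3, -10) = -10 — checks out.
Step 4: acc = min(-10, -4) = -10 — same as recorded.
Step 5: acc = min(-10, -16) = -16 — agrees with the transcript.
Step 6: acc = min(-16, -16) = -16 — same as recorded.
Step 7: acc = min(-16, 13) = -16 — in agreement.
No step deviates from the rules.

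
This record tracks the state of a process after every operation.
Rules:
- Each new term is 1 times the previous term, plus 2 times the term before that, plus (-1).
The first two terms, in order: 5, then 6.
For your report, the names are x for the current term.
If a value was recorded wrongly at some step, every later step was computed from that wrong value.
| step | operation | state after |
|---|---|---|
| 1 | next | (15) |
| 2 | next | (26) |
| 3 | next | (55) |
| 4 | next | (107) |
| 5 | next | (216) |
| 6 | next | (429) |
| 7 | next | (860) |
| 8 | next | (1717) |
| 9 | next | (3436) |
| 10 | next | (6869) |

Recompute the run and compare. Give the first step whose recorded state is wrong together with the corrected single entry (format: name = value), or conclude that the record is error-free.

step 4, x = 106

Recomputing the run from the initial state:
step 1: x = 15
step 2: x = 26
step 3: x = 55
step 4: x = 106
step 5: x = 215
step 6: x = 426
step 7: x = 855
step 8: x = 1706
step 9: x = 3415
step 10: x = 6826
The first disagreement with the record is at step 4, where the value should be x = 106.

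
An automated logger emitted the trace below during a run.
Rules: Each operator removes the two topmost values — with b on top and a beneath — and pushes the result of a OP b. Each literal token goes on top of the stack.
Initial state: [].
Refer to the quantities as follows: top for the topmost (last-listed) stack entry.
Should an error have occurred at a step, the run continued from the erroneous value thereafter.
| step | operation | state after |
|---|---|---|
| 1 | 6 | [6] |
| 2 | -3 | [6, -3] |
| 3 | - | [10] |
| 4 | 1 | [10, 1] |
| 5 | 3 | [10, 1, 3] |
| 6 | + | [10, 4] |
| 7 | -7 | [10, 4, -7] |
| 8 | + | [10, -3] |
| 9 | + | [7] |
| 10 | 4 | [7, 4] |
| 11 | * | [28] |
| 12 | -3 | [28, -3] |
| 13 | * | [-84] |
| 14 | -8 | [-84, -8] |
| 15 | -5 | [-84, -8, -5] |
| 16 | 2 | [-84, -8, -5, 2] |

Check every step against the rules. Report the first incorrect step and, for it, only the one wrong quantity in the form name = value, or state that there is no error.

Recomputing the run from the initial state:
step 1: [6]
step 2: [6, -3]
step 3: [9]
step 4: [9, 1]
step 5: [9, 1, 3]
step 6: [9, 4]
step 7: [9, 4, -7]
step 8: [9, -3]
step 9: [6]
step 10: [6, 4]
step 11: [24]
step 12: [24, -3]
step 13: [-72]
step 14: [-72, -8]
step 15: [-72, -8, -5]
step 16: [-72, -8, -5, 2]
The first disagreement with the trace is at step 3, where the value should be top = 9.

step 3, top = 9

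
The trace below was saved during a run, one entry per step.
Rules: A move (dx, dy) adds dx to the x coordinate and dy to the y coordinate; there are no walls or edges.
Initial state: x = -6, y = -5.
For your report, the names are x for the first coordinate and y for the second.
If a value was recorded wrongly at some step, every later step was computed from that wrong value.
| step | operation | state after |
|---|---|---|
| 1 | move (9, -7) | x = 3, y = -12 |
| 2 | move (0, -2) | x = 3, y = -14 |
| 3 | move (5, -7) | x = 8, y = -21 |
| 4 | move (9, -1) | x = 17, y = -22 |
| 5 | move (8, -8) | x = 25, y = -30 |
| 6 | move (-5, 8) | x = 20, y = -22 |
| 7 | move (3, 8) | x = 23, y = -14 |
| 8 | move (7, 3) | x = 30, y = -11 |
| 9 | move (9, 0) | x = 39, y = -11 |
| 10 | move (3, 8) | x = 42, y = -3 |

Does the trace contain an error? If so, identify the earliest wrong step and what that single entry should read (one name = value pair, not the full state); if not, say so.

no error

step 1: x = -6 + (9) = 3, y = -5 + (-7) = -12 -> verified
step 2: x = 3 + (0) = 3, y = -12 + (-2) = -14 -> in agreement
step 3: x = 3 + (5) = 8, y = -14 + (-7) = -21 -> in agreement
step 4: x = 8 + (9) = 17, y = -21 + (-1) = -22 -> exactly as logged
step 5: x = 17 + (8) = 25, y = -22 + (-8) = -30 -> verified
step 6: x = 25 + (-5) = 20, y = -30 + (8) = -22 -> verified
step 7: x = 20 + (3) = 23, y = -22 + (8) = -14 -> confirmed correct
step 8: x = 23 + (7) = 30, y = -14 + (3) = -11 -> verified
step 9: x = 30 + (9) = 39, y = -11 + (0) = -11 -> in agreement
step 10: x = 39 + (3) = 42, y = -11 + (8) = -3 -> same as recorded
All entries verified; no error found.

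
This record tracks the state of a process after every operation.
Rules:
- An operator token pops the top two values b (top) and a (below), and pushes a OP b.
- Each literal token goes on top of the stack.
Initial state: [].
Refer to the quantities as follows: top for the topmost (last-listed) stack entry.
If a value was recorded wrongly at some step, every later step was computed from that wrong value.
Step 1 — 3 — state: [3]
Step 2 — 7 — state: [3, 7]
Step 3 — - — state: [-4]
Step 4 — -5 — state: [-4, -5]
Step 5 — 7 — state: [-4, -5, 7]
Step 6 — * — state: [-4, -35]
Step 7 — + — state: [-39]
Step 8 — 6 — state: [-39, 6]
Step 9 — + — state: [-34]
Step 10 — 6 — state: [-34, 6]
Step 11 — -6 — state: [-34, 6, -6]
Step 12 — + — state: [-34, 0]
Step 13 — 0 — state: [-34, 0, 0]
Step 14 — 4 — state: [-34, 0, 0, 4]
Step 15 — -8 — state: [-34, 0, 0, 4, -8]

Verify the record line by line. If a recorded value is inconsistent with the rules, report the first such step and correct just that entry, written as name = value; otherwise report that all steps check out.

step 9, top = -33

step 1: push 3: top = 3 -> agrees with the record
step 2: push 7: top = 7 -> consistent with the record
step 3: 3 - 7 = -4 -> exactly as logged
step 4: push -5: top = -5 -> exactly as logged
step 5: push 7: top = 7 -> exactly as logged
step 6: -5 * 7 = -35 -> no discrepancy
step 7: -4 + -35 = -39 -> exactly as logged
step 8: push 6: top = 6 -> confirmed correct
step 9: -39 + 6 = -33 -> the recorded entry deviates here
Step 9 is the first one off; corrected, top = -33.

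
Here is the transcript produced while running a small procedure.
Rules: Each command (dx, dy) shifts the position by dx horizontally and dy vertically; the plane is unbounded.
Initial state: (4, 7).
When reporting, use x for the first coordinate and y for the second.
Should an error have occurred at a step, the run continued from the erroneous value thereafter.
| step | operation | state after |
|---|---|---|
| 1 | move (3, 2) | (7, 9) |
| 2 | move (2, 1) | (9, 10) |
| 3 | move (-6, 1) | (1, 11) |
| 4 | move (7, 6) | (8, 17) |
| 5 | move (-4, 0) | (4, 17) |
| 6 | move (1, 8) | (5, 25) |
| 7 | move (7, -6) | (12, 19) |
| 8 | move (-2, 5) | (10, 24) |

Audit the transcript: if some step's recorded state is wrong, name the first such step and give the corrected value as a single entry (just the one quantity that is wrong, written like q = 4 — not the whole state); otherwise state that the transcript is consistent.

Step 1: x = 4 + (3) = 7, y = 7 + (2) = 9 — no discrepancy.
Step 2: x = 7 + (2) = 9, y = 9 + (1) = 10 — same as recorded.
Step 3: x = 9 + (-6) = 3, y = 10 + (1) = 11 — this is not what the transcript shows.
The earliest wrong entry is at step 3: it should read x = 3.

step 3, x = 3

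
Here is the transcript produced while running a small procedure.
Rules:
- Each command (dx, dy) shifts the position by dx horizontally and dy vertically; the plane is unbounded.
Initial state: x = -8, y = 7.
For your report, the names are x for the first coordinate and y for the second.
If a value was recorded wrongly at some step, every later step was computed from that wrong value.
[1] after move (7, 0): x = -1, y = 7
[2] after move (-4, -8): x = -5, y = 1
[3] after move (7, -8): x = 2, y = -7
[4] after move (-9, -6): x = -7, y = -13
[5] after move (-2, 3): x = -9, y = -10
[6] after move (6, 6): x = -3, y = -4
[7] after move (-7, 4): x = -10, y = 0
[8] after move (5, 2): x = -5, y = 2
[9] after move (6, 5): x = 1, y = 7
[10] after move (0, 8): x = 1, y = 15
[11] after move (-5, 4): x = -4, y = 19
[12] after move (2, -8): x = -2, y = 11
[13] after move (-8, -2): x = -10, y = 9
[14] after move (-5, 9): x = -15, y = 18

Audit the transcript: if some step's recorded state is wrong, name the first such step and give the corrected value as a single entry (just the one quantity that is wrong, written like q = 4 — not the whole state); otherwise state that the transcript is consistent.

Recomputing the run from the initial state:
step 1: x = -1, y = 7
step 2: x = -5, y = -1
step 3: x = 2, y = -9
step 4: x = -7, y = -15
step 5: x = -9, y = -12
step 6: x = -3, y = -6
step 7: x = -10, y = -2
step 8: x = -5, y = 0
step 9: x = 1, y = 5
step 10: x = 1, y = 13
step 11: x = -4, y = 17
step 12: x = -2, y = 9
step 13: x = -10, y = 7
step 14: x = -15, y = 16
The first disagreement with the transcript is at step 2, where the value should be y = -1.

step 2, y = -1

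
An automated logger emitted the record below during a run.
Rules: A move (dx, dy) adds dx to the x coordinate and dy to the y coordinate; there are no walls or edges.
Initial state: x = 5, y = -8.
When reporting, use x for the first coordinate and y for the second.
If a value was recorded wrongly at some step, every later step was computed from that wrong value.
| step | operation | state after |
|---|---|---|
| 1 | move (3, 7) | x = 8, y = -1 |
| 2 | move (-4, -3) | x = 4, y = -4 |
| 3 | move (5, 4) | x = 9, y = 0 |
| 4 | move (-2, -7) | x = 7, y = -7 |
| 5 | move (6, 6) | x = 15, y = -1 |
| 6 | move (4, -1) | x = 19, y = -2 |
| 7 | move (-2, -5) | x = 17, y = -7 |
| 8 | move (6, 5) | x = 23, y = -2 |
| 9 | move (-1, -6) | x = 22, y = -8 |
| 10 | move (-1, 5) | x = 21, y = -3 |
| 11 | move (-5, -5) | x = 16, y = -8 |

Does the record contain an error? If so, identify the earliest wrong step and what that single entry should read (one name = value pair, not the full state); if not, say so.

step 5, x = 13

Recomputing the run from the initial state:
step 1: x = 8, y = -1
step 2: x = 4, y = -4
step 3: x = 9, y = 0
step 4: x = 7, y = -7
step 5: x = 13, y = -1
step 6: x = 17, y = -2
step 7: x = 15, y = -7
step 8: x = 21, y = -2
step 9: x = 20, y = -8
step 10: x = 19, y = -3
step 11: x = 14, y = -8
The first disagreement with the record is at step 5, where the value should be x = 13.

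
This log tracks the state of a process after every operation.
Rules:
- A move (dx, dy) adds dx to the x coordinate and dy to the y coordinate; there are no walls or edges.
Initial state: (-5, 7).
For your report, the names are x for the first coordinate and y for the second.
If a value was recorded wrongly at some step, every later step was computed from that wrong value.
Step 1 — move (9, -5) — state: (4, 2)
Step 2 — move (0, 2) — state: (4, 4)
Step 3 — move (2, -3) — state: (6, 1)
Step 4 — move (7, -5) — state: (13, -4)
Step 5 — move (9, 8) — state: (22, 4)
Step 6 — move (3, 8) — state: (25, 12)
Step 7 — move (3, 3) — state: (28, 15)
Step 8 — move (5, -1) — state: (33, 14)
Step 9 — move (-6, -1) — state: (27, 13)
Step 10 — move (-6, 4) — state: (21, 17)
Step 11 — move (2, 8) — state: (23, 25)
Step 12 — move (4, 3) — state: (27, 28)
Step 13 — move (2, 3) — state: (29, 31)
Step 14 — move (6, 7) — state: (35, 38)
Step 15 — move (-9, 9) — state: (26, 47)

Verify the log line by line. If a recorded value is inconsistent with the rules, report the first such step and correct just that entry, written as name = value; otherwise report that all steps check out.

no error

1. x = -5 + (9) = 4, y = 7 + (-5) = 2 (checks out)
2. x = 4 + (0) = 4, y = 2 + (2) = 4 (checks out)
3. x = 4 + (2) = 6, y = 4 + (-3) = 1 (agrees with the log)
4. x = 6 + (7) = 13, y = 1 + (-5) = -4 (verified)
5. x = 13 + (9) = 22, y = -4 + (8) = 4 (same as recorded)
6. x = 22 + (3) = 25, y = 4 + (8) = 12 (checks out)
7. x = 25 + (3) = 28, y = 12 + (3) = 15 (checks out)
8. x = 28 + (5) = 33, y = 15 + (-1) = 14 (checks out)
9. x = 33 + (-6) = 27, y = 14 + (-1) = 13 (exactly as logged)
10. x = 27 + (-6) = 21, y = 13 + (4) = 17 (same as recorded)
11. x = 21 + (2) = 23, y = 17 + (8) = 25 (checks out)
12. x = 23 + (4) = 27, y = 25 + (3) = 28 (no discrepancy)
13. x = 27 + (2) = 29, y = 28 + (3) = 31 (exactly as logged)
14. x = 29 + (6) = 35, y = 31 + (7) = 38 (matches)
15. x = 35 + (-9) = 26, y = 38 + (9) = 47 (checks out)
The whole run recomputes cleanly — no discrepancies.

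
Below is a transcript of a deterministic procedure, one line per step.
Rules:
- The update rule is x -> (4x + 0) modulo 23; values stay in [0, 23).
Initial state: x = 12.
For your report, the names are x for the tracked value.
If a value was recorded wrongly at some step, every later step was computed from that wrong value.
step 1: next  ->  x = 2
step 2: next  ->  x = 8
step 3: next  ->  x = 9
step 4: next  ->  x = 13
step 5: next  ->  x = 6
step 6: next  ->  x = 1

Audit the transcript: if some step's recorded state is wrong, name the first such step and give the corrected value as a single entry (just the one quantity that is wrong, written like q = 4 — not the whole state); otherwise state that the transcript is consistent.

step 1: x = (4*12 + 0) mod 23 = 2 -> confirmed correct
step 2: x = (4*2 + 0) mod 23 = 8 -> checks out
step 3: x = (4*8 + 0) mod 23 = 9 -> agrees with the transcript
step 4: x = (4*9 + 0) mod 23 = 13 -> matches
step 5: x = (4*13 + 0) mod 23 = 6 -> checks out
step 6: x = (4*6 + 0) mod 23 = 1 -> same as recorded
No step deviates from the rules.

no error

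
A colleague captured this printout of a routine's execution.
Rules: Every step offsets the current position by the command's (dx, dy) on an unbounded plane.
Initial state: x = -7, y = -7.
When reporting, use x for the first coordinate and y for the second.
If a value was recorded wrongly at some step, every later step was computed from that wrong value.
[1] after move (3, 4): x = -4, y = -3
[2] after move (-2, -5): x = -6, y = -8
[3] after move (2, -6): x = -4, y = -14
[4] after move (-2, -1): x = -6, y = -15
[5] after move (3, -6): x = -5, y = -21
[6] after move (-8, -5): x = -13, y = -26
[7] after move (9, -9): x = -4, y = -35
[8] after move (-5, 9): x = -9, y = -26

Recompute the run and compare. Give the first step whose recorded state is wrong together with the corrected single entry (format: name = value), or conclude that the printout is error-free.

step 1: x = -7 + (3) = -4, y = -7 + (4) = -3 -> verified
step 2: x = -4 + (-2) = -6, y = -3 + (-5) = -8 -> checks out
step 3: x = -6 + (2) = -4, y = -8 + (-6) = -14 -> confirmed correct
step 4: x = -4 + (-2) = -6, y = -14 + (-1) = -15 -> matches
step 5: x = -6 + (3) = -3, y = -15 + (-6) = -21 -> not what was recorded
The earliest wrong entry is at step 5: it should read x = -3.

step 5, x = -3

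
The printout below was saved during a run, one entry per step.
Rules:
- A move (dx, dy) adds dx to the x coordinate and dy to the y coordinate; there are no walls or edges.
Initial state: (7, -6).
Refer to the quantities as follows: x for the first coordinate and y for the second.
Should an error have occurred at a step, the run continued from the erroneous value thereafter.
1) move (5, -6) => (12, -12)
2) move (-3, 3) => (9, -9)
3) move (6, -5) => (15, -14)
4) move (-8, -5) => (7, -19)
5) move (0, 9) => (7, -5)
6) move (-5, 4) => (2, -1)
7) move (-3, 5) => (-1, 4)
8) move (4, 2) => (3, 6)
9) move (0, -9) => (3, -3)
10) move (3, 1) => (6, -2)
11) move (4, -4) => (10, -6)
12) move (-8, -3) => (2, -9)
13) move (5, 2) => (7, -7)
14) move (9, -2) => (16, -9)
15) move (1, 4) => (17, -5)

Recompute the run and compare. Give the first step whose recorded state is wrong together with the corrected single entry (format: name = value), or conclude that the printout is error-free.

1. x = 7 + (5) = 12, y = -6 + (-6) = -12 (confirmed correct)
2. x = 12 + (-3) = 9, y = -12 + (3) = -9 (checks out)
3. x = 9 + (6) = 15, y = -9 + (-5) = -14 (consistent with the printout)
4. x = 15 + (-8) = 7, y = -14 + (-5) = -19 (agrees with the printout)
5. x = 7 + (0) = 7, y = -19 + (9) = -10 (the printout disagrees here)
First deviation found at step 5; the corrected entry is y = -10.

step 5, y = -10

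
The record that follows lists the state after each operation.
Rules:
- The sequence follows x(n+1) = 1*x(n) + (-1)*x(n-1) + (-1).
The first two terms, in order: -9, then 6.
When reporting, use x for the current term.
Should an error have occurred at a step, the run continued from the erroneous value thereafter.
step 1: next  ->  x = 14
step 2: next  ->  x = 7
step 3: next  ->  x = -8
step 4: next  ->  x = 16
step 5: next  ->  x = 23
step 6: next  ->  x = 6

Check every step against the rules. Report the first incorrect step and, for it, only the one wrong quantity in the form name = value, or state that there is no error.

Step 1: x = 1*(6) + (-1)*(-9) + (-1) = 14 — agrees with the record.
Step 2: x = 1*(14) + (-1)*(6) + (-1) = 7 — checks out.
Step 3: x = 1*(7) + (-1)*(14) + (-1) = -8 — same as recorded.
Step 4: x = 1*(-8) + (-1)*(7) + (-1) = -16 — first mismatch against the record.
First deviation found at step 4; the corrected entry is x = -16.

step 4, x = -16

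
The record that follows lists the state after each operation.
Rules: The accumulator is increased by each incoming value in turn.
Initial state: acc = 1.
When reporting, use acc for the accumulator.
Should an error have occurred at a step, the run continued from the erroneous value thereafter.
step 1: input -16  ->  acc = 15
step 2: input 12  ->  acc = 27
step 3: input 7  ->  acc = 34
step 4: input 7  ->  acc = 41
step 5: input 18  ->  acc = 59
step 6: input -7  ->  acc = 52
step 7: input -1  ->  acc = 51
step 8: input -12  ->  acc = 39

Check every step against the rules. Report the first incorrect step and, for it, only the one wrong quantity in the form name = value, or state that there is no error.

Step 1: acc = 1 + -16 = -15 — the record has a different value.
So the first discrepancy is step 1, where the right value is acc = -15.

step 1, acc = -15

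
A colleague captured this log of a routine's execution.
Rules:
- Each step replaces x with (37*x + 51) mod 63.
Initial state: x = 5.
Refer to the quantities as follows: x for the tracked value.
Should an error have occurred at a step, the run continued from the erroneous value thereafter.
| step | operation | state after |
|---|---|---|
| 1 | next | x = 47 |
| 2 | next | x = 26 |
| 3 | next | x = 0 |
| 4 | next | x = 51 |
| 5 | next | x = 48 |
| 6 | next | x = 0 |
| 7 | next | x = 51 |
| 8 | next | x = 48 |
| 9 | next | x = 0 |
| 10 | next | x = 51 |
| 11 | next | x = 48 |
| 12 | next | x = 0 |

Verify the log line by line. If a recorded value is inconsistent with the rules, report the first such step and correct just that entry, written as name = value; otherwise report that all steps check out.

Recomputing the run from the initial state:
step 1: x = 47
step 2: x = 26
step 3: x = 5
step 4: x = 47
step 5: x = 26
step 6: x = 5
step 7: x = 47
step 8: x = 26
step 9: x = 5
step 10: x = 47
step 11: x = 26
step 12: x = 5
The first disagreement with the log is at step 3, where the value should be x = 5.

step 3, x = 5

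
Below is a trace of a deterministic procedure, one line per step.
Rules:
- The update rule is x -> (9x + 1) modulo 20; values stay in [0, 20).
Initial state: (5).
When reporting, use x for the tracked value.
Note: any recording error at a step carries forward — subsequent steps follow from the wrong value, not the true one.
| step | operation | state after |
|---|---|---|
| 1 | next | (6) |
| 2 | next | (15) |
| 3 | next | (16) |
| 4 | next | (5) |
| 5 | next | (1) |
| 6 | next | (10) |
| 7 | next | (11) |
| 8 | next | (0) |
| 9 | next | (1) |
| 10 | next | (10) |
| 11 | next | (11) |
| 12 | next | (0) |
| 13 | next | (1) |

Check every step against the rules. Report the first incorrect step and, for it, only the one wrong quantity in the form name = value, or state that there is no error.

step 5, x = 6

1. x = (9*5 + 1) mod 20 = 6 (consistent with the trace)
2. x = (9*6 + 1) mod 20 = 15 (same as recorded)
3. x = (9*15 + 1) mod 20 = 16 (in agreement)
4. x = (9*16 + 1) mod 20 = 5 (same as recorded)
5. x = (9*5 + 1) mod 20 = 6 (the entry is off here)
The earliest wrong entry is at step 5: it should read x = 6.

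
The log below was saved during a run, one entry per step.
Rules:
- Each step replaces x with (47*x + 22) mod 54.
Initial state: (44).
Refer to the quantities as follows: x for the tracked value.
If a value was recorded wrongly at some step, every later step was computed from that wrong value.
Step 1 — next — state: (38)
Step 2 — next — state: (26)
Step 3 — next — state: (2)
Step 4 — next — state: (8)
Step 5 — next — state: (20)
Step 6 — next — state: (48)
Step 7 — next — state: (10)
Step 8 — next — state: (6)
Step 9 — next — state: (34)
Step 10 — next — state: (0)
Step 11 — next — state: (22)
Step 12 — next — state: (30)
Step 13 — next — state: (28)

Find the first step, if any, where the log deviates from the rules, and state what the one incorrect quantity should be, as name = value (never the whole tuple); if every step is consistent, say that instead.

step 6, x = 44

Recomputing the run from the initial state:
step 1: x = 38
step 2: x = 26
step 3: x = 2
step 4: x = 8
step 5: x = 20
step 6: x = 44
step 7: x = 38
step 8: x = 26
step 9: x = 2
step 10: x = 8
step 11: x = 20
step 12: x = 44
step 13: x = 38
The first disagreement with the log is at step 6, where the value should be x = 44.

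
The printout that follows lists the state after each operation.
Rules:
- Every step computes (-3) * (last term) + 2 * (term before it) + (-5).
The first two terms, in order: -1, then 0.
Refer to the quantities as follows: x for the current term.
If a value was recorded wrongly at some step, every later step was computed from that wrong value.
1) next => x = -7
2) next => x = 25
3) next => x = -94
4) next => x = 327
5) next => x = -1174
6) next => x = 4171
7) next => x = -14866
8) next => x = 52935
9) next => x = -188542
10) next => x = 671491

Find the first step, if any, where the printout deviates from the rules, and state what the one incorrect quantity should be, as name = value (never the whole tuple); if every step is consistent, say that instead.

Step 1: x = -3*(0) + (2)*(-1) + (-5) = -7 — agrees with the printout.
Step 2: x = -3*(-7) + (2)*(0) + (-5) = 16 — a discrepancy with the printout.
So the first discrepancy is step 2, where the right value is x = 16.

step 2, x = 16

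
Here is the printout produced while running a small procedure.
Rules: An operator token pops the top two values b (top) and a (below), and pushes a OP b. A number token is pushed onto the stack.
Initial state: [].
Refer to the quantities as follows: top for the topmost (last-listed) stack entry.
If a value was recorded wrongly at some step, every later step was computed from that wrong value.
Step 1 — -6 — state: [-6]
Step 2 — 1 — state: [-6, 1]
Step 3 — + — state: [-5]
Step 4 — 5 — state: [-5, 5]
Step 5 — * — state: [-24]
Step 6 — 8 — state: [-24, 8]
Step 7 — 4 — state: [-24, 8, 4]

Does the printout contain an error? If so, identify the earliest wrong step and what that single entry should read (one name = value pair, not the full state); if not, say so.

Step 1: push -6: top = -6 — no discrepancy.
Step 2: push 1: top = 1 — no discrepancy.
Step 3: -6 + 1 = -5 — agrees with the printout.
Step 4: push 5: top = 5 — same as recorded.
Step 5: -5 * 5 = -25 — the printout disagrees here.
The earliest wrong entry is at step 5: it should read top = -25.

step 5, top = -25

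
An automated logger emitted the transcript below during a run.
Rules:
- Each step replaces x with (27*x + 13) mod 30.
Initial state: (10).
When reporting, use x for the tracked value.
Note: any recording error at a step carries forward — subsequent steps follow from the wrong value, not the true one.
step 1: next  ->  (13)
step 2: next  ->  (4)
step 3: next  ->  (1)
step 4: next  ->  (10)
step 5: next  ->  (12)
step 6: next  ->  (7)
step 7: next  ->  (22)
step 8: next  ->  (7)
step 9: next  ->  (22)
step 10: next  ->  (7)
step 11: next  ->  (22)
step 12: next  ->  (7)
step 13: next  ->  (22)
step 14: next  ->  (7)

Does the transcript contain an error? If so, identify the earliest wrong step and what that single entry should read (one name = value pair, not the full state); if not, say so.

Recomputing the run from the initial state:
step 1: x = 13
step 2: x = 4
step 3: x = 1
step 4: x = 10
step 5: x = 13
step 6: x = 4
step 7: x = 1
step 8: x = 10
step 9: x = 13
step 10: x = 4
step 11: x = 1
step 12: x = 10
step 13: x = 13
step 14: x = 4
The first disagreement with the transcript is at step 5, where the value should be x = 13.

step 5, x = 13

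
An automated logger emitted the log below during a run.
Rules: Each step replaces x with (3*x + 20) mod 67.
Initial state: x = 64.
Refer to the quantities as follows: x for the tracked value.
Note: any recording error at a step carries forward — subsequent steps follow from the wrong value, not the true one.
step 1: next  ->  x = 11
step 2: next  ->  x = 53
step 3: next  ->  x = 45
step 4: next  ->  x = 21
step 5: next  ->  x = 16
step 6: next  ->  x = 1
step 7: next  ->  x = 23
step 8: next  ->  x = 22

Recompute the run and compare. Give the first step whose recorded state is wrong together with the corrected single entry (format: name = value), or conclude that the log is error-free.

no error

Recomputing the run from the initial state:
step 1: x = 11
step 2: x = 53
step 3: x = 45
step 4: x = 21
step 5: x = 16
step 6: x = 1
step 7: x = 23
step 8: x = 22
This matches the log at every step.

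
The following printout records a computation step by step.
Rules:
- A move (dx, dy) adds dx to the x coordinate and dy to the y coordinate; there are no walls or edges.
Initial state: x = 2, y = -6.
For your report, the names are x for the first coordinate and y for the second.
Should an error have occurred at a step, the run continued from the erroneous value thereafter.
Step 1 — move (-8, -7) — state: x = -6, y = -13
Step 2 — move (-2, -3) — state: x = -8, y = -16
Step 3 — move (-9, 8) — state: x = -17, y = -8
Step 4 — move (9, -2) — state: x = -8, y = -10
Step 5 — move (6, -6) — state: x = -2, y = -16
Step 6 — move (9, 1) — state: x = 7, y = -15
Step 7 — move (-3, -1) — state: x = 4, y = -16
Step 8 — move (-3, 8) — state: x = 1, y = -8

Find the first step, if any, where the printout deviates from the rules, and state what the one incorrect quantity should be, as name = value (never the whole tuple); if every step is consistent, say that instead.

Recomputing the run from the initial state:
step 1: x = -6, y = -13
step 2: x = -8, y = -16
step 3: x = -17, y = -8
step 4: x = -8, y = -10
step 5: x = -2, y = -16
step 6: x = 7, y = -15
step 7: x = 4, y = -16
step 8: x = 1, y = -8
This matches the printout at every step.

no error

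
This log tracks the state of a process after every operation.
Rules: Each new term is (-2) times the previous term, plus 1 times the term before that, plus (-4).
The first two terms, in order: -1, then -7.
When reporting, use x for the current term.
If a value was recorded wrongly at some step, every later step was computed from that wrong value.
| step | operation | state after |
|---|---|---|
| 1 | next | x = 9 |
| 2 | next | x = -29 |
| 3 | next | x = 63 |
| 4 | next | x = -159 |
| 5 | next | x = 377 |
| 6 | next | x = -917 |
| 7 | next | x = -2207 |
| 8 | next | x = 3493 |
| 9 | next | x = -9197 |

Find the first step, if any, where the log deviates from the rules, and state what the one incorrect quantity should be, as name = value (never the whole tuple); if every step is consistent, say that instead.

Recomputing the run from the initial state:
step 1: x = 9
step 2: x = -29
step 3: x = 63
step 4: x = -159
step 5: x = 377
step 6: x = -917
step 7: x = 2207
step 8: x = -5335
step 9: x = 12873
The first disagreement with the log is at step 7, where the value should be x = 2207.

step 7, x = 2207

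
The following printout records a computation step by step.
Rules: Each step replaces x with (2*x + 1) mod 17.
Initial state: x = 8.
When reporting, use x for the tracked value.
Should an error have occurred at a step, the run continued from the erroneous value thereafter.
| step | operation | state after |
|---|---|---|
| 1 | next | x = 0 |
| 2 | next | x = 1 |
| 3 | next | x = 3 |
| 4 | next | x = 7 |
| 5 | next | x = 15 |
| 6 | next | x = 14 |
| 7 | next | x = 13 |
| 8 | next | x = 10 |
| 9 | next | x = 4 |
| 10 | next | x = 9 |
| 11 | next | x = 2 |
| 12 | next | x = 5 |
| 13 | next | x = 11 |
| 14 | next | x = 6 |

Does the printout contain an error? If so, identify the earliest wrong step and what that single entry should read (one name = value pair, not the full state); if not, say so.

Recomputing the run from the initial state:
step 1: x = 0
step 2: x = 1
step 3: x = 3
step 4: x = 7
step 5: x = 15
step 6: x = 14
step 7: x = 12
step 8: x = 8
step 9: x = 0
step 10: x = 1
step 11: x = 3
step 12: x = 7
step 13: x = 15
step 14: x = 14
The first disagreement with the printout is at step 7, where the value should be x = 12.

step 7, x = 12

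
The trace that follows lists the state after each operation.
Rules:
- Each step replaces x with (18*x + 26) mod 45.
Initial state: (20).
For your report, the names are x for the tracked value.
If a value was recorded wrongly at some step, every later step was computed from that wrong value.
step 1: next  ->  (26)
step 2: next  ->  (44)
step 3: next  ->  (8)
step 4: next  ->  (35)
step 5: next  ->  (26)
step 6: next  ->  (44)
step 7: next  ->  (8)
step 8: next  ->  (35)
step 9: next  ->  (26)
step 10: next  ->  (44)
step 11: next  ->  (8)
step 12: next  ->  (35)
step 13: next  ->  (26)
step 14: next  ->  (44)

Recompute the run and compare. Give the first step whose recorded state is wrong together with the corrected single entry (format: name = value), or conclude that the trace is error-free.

no error

1. x = (18*20 + 26) mod 45 = 26 (checks out)
2. x = (18*26 + 26) mod 45 = 44 (in agreement)
3. x = (18*44 + 26) mod 45 = 8 (consistent with the trace)
4. x = (18*8 + 26) mod 45 = 35 (agrees with the trace)
5. x = (18*35 + 26) mod 45 = 26 (no discrepancy)
6. x = (18*26 + 26) mod 45 = 44 (same as recorded)
7. x = (18*44 + 26) mod 45 = 8 (in agreement)
8. x = (18*8 + 26) mod 45 = 35 (agrees with the trace)
9. x = (18*35 + 26) mod 45 = 26 (in agreement)
10. x = (18*26 + 26) mod 45 = 44 (verified)
11. x = (18*44 + 26) mod 45 = 8 (verified)
12. x = (18*8 + 26) mod 45 = 35 (in agreement)
13. x = (18*35 + 26) mod 45 = 26 (same as recorded)
14. x = (18*26 + 26) mod 45 = 44 (confirmed correct)
All steps check out; nothing to correct.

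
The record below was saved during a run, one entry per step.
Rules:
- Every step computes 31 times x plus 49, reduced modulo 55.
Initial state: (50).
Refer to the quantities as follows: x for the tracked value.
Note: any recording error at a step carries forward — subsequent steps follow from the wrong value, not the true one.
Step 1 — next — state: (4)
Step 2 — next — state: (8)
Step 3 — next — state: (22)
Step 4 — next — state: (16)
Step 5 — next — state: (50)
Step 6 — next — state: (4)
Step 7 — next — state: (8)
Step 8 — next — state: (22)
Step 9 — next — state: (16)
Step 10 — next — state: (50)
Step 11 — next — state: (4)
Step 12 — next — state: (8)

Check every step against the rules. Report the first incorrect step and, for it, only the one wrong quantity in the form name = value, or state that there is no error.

no error

Recomputing the run from the initial state:
step 1: x = 4
step 2: x = 8
step 3: x = 22
step 4: x = 16
step 5: x = 50
step 6: x = 4
step 7: x = 8
step 8: x = 22
step 9: x = 16
step 10: x = 50
step 11: x = 4
step 12: x = 8
This matches the record at every step.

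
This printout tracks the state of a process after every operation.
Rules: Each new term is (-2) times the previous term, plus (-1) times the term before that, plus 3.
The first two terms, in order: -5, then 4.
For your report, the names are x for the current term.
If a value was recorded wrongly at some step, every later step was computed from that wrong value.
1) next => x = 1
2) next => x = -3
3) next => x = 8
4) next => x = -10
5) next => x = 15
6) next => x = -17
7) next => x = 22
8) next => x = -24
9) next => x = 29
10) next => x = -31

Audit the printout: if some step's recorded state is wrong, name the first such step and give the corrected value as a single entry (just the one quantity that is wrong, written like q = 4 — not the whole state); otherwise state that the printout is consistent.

Step 1: x = -2*(4) + (-1)*(-5) + (3) = 0 — the printout has a different value.
So the first discrepancy is step 1, where the right value is x = 0.

step 1, x = 0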